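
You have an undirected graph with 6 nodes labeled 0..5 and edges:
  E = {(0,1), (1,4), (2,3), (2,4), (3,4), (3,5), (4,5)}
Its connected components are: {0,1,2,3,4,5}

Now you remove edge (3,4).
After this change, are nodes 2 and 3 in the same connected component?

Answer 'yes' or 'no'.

Initial components: {0,1,2,3,4,5}
Removing edge (3,4): not a bridge — component count unchanged at 1.
New components: {0,1,2,3,4,5}
Are 2 and 3 in the same component? yes

Answer: yes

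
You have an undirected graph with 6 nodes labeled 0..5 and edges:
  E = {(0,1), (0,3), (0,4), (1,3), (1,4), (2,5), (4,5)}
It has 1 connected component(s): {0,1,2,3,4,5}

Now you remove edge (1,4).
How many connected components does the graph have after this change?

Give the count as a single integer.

Initial component count: 1
Remove (1,4): not a bridge. Count unchanged: 1.
  After removal, components: {0,1,2,3,4,5}
New component count: 1

Answer: 1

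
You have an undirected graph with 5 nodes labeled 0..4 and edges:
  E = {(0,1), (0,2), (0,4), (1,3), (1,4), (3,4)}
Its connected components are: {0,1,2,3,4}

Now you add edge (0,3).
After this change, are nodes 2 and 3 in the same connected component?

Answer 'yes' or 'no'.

Answer: yes

Derivation:
Initial components: {0,1,2,3,4}
Adding edge (0,3): both already in same component {0,1,2,3,4}. No change.
New components: {0,1,2,3,4}
Are 2 and 3 in the same component? yes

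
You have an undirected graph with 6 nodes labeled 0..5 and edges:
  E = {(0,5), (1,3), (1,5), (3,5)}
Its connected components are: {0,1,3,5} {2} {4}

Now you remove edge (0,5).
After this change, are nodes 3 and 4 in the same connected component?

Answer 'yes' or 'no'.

Initial components: {0,1,3,5} {2} {4}
Removing edge (0,5): it was a bridge — component count 3 -> 4.
New components: {0} {1,3,5} {2} {4}
Are 3 and 4 in the same component? no

Answer: no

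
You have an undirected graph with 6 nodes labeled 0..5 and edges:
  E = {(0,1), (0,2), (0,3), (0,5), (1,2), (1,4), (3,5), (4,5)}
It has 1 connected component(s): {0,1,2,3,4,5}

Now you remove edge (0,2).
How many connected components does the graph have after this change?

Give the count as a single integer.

Answer: 1

Derivation:
Initial component count: 1
Remove (0,2): not a bridge. Count unchanged: 1.
  After removal, components: {0,1,2,3,4,5}
New component count: 1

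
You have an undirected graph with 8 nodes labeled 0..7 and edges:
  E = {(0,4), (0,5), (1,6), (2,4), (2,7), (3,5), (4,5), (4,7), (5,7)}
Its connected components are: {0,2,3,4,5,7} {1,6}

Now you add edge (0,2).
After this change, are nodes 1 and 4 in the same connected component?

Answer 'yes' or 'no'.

Answer: no

Derivation:
Initial components: {0,2,3,4,5,7} {1,6}
Adding edge (0,2): both already in same component {0,2,3,4,5,7}. No change.
New components: {0,2,3,4,5,7} {1,6}
Are 1 and 4 in the same component? no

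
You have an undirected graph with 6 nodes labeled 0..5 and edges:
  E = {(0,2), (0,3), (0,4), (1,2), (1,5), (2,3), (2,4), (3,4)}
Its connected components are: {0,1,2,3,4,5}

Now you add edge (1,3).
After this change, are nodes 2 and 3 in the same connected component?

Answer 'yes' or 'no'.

Answer: yes

Derivation:
Initial components: {0,1,2,3,4,5}
Adding edge (1,3): both already in same component {0,1,2,3,4,5}. No change.
New components: {0,1,2,3,4,5}
Are 2 and 3 in the same component? yes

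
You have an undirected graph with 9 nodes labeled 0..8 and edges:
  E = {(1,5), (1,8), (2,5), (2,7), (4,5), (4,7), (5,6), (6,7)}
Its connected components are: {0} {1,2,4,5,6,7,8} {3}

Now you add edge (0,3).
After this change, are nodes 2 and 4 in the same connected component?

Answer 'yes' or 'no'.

Initial components: {0} {1,2,4,5,6,7,8} {3}
Adding edge (0,3): merges {0} and {3}.
New components: {0,3} {1,2,4,5,6,7,8}
Are 2 and 4 in the same component? yes

Answer: yes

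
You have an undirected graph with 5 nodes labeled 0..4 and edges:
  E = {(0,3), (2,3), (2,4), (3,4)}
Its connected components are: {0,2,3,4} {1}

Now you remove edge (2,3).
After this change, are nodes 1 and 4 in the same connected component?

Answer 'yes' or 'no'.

Answer: no

Derivation:
Initial components: {0,2,3,4} {1}
Removing edge (2,3): not a bridge — component count unchanged at 2.
New components: {0,2,3,4} {1}
Are 1 and 4 in the same component? no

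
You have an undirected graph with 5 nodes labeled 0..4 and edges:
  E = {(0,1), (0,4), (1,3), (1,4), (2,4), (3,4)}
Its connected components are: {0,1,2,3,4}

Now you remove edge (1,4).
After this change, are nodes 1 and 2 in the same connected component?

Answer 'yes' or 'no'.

Answer: yes

Derivation:
Initial components: {0,1,2,3,4}
Removing edge (1,4): not a bridge — component count unchanged at 1.
New components: {0,1,2,3,4}
Are 1 and 2 in the same component? yes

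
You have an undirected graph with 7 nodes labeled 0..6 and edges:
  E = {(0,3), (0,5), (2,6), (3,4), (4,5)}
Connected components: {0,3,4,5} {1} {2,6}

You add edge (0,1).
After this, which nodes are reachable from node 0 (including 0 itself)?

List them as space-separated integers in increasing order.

Answer: 0 1 3 4 5

Derivation:
Before: nodes reachable from 0: {0,3,4,5}
Adding (0,1): merges 0's component with another. Reachability grows.
After: nodes reachable from 0: {0,1,3,4,5}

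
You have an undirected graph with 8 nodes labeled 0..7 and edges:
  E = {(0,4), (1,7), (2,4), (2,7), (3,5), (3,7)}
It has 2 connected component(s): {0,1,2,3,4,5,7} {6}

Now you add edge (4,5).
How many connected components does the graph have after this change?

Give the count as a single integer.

Answer: 2

Derivation:
Initial component count: 2
Add (4,5): endpoints already in same component. Count unchanged: 2.
New component count: 2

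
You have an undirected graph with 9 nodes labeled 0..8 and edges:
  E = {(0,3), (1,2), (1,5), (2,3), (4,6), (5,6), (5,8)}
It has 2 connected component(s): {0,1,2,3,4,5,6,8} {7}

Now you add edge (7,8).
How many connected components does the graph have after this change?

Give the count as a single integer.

Initial component count: 2
Add (7,8): merges two components. Count decreases: 2 -> 1.
New component count: 1

Answer: 1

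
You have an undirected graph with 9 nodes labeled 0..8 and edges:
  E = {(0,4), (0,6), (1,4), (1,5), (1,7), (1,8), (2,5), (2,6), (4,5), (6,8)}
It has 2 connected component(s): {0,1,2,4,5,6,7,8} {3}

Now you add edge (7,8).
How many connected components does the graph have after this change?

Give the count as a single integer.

Initial component count: 2
Add (7,8): endpoints already in same component. Count unchanged: 2.
New component count: 2

Answer: 2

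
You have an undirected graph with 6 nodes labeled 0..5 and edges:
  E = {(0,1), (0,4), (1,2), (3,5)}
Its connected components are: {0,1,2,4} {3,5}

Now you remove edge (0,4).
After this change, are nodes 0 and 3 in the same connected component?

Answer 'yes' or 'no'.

Answer: no

Derivation:
Initial components: {0,1,2,4} {3,5}
Removing edge (0,4): it was a bridge — component count 2 -> 3.
New components: {0,1,2} {3,5} {4}
Are 0 and 3 in the same component? no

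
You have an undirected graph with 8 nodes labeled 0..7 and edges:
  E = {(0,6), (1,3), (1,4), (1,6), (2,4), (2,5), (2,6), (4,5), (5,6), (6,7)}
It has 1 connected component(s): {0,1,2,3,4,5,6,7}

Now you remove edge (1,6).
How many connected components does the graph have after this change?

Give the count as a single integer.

Answer: 1

Derivation:
Initial component count: 1
Remove (1,6): not a bridge. Count unchanged: 1.
  After removal, components: {0,1,2,3,4,5,6,7}
New component count: 1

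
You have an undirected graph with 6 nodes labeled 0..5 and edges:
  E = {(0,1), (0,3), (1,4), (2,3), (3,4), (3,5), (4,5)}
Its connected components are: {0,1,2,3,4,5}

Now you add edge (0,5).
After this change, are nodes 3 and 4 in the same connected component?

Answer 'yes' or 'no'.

Initial components: {0,1,2,3,4,5}
Adding edge (0,5): both already in same component {0,1,2,3,4,5}. No change.
New components: {0,1,2,3,4,5}
Are 3 and 4 in the same component? yes

Answer: yes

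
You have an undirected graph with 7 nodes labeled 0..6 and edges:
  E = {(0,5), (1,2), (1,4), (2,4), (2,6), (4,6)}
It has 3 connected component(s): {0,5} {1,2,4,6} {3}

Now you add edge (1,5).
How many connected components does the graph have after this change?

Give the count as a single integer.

Initial component count: 3
Add (1,5): merges two components. Count decreases: 3 -> 2.
New component count: 2

Answer: 2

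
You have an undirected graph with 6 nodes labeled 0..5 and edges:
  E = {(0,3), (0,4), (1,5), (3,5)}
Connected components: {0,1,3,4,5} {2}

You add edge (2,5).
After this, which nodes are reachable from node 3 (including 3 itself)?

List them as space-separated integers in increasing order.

Before: nodes reachable from 3: {0,1,3,4,5}
Adding (2,5): merges 3's component with another. Reachability grows.
After: nodes reachable from 3: {0,1,2,3,4,5}

Answer: 0 1 2 3 4 5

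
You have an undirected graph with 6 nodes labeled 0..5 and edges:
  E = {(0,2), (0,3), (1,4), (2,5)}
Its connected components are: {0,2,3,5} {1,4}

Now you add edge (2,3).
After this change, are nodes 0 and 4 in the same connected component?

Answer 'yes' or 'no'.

Answer: no

Derivation:
Initial components: {0,2,3,5} {1,4}
Adding edge (2,3): both already in same component {0,2,3,5}. No change.
New components: {0,2,3,5} {1,4}
Are 0 and 4 in the same component? no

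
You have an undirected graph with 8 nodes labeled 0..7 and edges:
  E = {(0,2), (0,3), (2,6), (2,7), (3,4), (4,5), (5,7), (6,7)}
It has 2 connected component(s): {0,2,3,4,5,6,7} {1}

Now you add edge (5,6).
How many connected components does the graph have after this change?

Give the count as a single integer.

Answer: 2

Derivation:
Initial component count: 2
Add (5,6): endpoints already in same component. Count unchanged: 2.
New component count: 2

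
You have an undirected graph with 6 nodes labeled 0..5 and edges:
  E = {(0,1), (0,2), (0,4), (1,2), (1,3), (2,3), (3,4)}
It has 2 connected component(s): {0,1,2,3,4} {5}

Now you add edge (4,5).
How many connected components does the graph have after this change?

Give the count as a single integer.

Initial component count: 2
Add (4,5): merges two components. Count decreases: 2 -> 1.
New component count: 1

Answer: 1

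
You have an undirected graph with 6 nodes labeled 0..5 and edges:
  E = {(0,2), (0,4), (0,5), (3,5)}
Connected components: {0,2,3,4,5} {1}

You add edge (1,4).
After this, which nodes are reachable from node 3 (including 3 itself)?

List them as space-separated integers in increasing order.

Answer: 0 1 2 3 4 5

Derivation:
Before: nodes reachable from 3: {0,2,3,4,5}
Adding (1,4): merges 3's component with another. Reachability grows.
After: nodes reachable from 3: {0,1,2,3,4,5}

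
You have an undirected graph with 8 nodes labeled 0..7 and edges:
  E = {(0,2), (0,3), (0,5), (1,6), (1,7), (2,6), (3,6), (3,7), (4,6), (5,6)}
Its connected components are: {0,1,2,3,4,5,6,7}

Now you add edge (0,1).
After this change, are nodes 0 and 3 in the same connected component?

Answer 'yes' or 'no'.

Initial components: {0,1,2,3,4,5,6,7}
Adding edge (0,1): both already in same component {0,1,2,3,4,5,6,7}. No change.
New components: {0,1,2,3,4,5,6,7}
Are 0 and 3 in the same component? yes

Answer: yes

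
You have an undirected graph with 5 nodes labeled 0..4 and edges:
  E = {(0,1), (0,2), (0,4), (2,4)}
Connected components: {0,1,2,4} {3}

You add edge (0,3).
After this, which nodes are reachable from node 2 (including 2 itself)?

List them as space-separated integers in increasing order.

Answer: 0 1 2 3 4

Derivation:
Before: nodes reachable from 2: {0,1,2,4}
Adding (0,3): merges 2's component with another. Reachability grows.
After: nodes reachable from 2: {0,1,2,3,4}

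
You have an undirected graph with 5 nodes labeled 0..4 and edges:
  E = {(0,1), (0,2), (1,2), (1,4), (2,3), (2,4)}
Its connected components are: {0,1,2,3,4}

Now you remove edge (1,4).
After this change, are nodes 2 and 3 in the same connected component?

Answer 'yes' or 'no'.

Answer: yes

Derivation:
Initial components: {0,1,2,3,4}
Removing edge (1,4): not a bridge — component count unchanged at 1.
New components: {0,1,2,3,4}
Are 2 and 3 in the same component? yes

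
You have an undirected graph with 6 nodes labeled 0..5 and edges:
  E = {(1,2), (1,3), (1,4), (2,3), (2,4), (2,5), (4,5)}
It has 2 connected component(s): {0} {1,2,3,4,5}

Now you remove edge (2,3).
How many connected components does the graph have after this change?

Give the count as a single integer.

Initial component count: 2
Remove (2,3): not a bridge. Count unchanged: 2.
  After removal, components: {0} {1,2,3,4,5}
New component count: 2

Answer: 2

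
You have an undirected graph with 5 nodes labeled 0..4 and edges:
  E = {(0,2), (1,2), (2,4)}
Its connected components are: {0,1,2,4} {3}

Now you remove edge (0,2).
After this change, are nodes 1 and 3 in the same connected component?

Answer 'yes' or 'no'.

Answer: no

Derivation:
Initial components: {0,1,2,4} {3}
Removing edge (0,2): it was a bridge — component count 2 -> 3.
New components: {0} {1,2,4} {3}
Are 1 and 3 in the same component? no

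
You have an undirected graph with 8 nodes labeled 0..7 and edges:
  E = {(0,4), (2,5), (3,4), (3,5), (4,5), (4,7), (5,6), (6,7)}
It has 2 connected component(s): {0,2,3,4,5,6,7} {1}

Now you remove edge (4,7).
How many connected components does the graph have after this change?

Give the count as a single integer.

Initial component count: 2
Remove (4,7): not a bridge. Count unchanged: 2.
  After removal, components: {0,2,3,4,5,6,7} {1}
New component count: 2

Answer: 2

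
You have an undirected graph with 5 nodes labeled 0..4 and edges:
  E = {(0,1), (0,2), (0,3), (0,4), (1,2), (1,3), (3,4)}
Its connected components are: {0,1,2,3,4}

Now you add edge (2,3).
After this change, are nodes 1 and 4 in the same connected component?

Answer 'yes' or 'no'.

Answer: yes

Derivation:
Initial components: {0,1,2,3,4}
Adding edge (2,3): both already in same component {0,1,2,3,4}. No change.
New components: {0,1,2,3,4}
Are 1 and 4 in the same component? yes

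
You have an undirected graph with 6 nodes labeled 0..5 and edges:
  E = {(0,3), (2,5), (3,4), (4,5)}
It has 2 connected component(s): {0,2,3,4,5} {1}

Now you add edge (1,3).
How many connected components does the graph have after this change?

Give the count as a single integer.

Answer: 1

Derivation:
Initial component count: 2
Add (1,3): merges two components. Count decreases: 2 -> 1.
New component count: 1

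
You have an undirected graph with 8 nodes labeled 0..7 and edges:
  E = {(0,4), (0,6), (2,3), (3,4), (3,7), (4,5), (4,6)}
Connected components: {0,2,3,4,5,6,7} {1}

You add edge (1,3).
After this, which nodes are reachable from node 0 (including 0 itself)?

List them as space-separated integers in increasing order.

Answer: 0 1 2 3 4 5 6 7

Derivation:
Before: nodes reachable from 0: {0,2,3,4,5,6,7}
Adding (1,3): merges 0's component with another. Reachability grows.
After: nodes reachable from 0: {0,1,2,3,4,5,6,7}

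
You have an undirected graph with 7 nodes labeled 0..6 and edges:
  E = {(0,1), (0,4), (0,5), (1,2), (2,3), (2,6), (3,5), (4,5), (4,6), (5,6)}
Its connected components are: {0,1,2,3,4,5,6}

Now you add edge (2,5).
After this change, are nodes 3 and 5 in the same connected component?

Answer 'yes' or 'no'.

Answer: yes

Derivation:
Initial components: {0,1,2,3,4,5,6}
Adding edge (2,5): both already in same component {0,1,2,3,4,5,6}. No change.
New components: {0,1,2,3,4,5,6}
Are 3 and 5 in the same component? yes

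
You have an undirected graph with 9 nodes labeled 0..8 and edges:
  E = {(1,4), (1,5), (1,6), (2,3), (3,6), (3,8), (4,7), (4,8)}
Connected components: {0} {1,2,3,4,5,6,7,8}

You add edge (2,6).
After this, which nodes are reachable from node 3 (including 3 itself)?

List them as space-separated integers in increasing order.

Before: nodes reachable from 3: {1,2,3,4,5,6,7,8}
Adding (2,6): both endpoints already in same component. Reachability from 3 unchanged.
After: nodes reachable from 3: {1,2,3,4,5,6,7,8}

Answer: 1 2 3 4 5 6 7 8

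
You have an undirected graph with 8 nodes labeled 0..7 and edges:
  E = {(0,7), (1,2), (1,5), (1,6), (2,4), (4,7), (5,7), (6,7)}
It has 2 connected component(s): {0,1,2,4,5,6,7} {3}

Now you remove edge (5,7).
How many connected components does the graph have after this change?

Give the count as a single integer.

Initial component count: 2
Remove (5,7): not a bridge. Count unchanged: 2.
  After removal, components: {0,1,2,4,5,6,7} {3}
New component count: 2

Answer: 2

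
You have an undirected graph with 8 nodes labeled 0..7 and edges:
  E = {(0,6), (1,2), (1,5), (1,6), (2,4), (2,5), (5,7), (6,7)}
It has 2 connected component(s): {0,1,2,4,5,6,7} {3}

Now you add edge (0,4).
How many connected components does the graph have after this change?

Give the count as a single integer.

Answer: 2

Derivation:
Initial component count: 2
Add (0,4): endpoints already in same component. Count unchanged: 2.
New component count: 2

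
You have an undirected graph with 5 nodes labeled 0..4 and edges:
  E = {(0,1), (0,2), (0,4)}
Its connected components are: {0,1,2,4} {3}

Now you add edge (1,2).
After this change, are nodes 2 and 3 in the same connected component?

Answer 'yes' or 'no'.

Initial components: {0,1,2,4} {3}
Adding edge (1,2): both already in same component {0,1,2,4}. No change.
New components: {0,1,2,4} {3}
Are 2 and 3 in the same component? no

Answer: no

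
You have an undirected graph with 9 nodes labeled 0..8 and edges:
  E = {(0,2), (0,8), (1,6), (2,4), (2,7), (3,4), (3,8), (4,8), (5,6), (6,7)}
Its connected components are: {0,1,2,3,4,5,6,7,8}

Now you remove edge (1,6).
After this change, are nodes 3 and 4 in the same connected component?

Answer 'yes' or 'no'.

Initial components: {0,1,2,3,4,5,6,7,8}
Removing edge (1,6): it was a bridge — component count 1 -> 2.
New components: {0,2,3,4,5,6,7,8} {1}
Are 3 and 4 in the same component? yes

Answer: yes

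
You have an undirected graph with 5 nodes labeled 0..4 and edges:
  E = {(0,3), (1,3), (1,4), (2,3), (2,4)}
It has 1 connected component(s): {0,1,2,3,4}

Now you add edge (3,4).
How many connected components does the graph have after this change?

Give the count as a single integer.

Answer: 1

Derivation:
Initial component count: 1
Add (3,4): endpoints already in same component. Count unchanged: 1.
New component count: 1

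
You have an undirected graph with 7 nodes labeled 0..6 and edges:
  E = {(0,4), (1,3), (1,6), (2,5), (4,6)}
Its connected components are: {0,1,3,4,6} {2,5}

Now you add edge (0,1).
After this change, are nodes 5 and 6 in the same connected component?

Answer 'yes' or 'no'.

Initial components: {0,1,3,4,6} {2,5}
Adding edge (0,1): both already in same component {0,1,3,4,6}. No change.
New components: {0,1,3,4,6} {2,5}
Are 5 and 6 in the same component? no

Answer: no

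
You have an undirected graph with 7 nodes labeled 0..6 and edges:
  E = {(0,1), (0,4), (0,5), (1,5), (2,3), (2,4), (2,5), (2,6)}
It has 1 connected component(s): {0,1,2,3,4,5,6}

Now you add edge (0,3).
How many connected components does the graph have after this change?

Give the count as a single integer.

Answer: 1

Derivation:
Initial component count: 1
Add (0,3): endpoints already in same component. Count unchanged: 1.
New component count: 1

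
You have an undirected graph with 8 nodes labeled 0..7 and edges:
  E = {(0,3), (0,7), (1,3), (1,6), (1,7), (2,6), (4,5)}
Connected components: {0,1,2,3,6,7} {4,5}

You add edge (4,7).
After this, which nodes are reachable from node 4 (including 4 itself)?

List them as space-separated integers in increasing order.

Before: nodes reachable from 4: {4,5}
Adding (4,7): merges 4's component with another. Reachability grows.
After: nodes reachable from 4: {0,1,2,3,4,5,6,7}

Answer: 0 1 2 3 4 5 6 7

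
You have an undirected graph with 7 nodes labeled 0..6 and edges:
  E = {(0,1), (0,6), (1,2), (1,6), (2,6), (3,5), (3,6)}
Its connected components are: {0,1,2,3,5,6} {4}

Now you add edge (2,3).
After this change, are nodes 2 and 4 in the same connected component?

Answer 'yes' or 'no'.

Answer: no

Derivation:
Initial components: {0,1,2,3,5,6} {4}
Adding edge (2,3): both already in same component {0,1,2,3,5,6}. No change.
New components: {0,1,2,3,5,6} {4}
Are 2 and 4 in the same component? no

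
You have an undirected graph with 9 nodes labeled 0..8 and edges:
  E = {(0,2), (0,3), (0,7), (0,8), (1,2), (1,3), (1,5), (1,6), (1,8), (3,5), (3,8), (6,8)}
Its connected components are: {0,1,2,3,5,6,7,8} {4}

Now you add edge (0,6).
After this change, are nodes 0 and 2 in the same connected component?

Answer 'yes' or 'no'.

Initial components: {0,1,2,3,5,6,7,8} {4}
Adding edge (0,6): both already in same component {0,1,2,3,5,6,7,8}. No change.
New components: {0,1,2,3,5,6,7,8} {4}
Are 0 and 2 in the same component? yes

Answer: yes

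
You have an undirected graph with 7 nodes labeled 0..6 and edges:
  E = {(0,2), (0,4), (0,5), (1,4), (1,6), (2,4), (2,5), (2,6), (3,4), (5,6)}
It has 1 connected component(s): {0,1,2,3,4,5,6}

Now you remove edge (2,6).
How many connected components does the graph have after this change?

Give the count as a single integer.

Answer: 1

Derivation:
Initial component count: 1
Remove (2,6): not a bridge. Count unchanged: 1.
  After removal, components: {0,1,2,3,4,5,6}
New component count: 1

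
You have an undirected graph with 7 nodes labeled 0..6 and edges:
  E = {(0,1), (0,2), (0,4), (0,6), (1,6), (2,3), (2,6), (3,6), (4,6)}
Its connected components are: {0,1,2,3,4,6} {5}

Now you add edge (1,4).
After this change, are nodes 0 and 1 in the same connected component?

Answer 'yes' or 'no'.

Initial components: {0,1,2,3,4,6} {5}
Adding edge (1,4): both already in same component {0,1,2,3,4,6}. No change.
New components: {0,1,2,3,4,6} {5}
Are 0 and 1 in the same component? yes

Answer: yes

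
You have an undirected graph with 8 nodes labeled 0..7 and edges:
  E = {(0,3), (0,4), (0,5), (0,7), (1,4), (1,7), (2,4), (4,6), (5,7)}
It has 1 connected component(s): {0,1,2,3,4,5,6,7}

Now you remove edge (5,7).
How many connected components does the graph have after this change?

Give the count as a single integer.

Initial component count: 1
Remove (5,7): not a bridge. Count unchanged: 1.
  After removal, components: {0,1,2,3,4,5,6,7}
New component count: 1

Answer: 1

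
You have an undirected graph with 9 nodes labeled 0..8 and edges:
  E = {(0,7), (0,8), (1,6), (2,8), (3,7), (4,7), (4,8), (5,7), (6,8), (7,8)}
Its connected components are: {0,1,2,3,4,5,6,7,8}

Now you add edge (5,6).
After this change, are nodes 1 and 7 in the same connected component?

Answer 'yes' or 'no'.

Initial components: {0,1,2,3,4,5,6,7,8}
Adding edge (5,6): both already in same component {0,1,2,3,4,5,6,7,8}. No change.
New components: {0,1,2,3,4,5,6,7,8}
Are 1 and 7 in the same component? yes

Answer: yes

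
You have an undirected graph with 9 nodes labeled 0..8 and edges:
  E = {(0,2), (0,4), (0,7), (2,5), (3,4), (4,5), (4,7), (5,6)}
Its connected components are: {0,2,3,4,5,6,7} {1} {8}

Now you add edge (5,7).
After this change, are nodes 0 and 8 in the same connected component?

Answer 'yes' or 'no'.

Answer: no

Derivation:
Initial components: {0,2,3,4,5,6,7} {1} {8}
Adding edge (5,7): both already in same component {0,2,3,4,5,6,7}. No change.
New components: {0,2,3,4,5,6,7} {1} {8}
Are 0 and 8 in the same component? no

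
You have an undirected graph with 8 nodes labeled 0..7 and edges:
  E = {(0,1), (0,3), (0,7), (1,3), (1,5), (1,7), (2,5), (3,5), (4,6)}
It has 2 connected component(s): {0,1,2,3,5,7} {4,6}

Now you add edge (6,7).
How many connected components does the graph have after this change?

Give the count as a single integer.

Answer: 1

Derivation:
Initial component count: 2
Add (6,7): merges two components. Count decreases: 2 -> 1.
New component count: 1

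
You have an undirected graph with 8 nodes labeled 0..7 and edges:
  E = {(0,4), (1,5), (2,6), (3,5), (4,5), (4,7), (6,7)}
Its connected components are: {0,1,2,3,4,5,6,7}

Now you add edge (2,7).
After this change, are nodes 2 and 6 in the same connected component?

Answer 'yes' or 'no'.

Answer: yes

Derivation:
Initial components: {0,1,2,3,4,5,6,7}
Adding edge (2,7): both already in same component {0,1,2,3,4,5,6,7}. No change.
New components: {0,1,2,3,4,5,6,7}
Are 2 and 6 in the same component? yes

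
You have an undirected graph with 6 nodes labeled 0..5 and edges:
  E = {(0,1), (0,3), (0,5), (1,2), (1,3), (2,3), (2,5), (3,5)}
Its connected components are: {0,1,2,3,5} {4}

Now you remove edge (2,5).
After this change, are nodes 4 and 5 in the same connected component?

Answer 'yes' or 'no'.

Answer: no

Derivation:
Initial components: {0,1,2,3,5} {4}
Removing edge (2,5): not a bridge — component count unchanged at 2.
New components: {0,1,2,3,5} {4}
Are 4 and 5 in the same component? no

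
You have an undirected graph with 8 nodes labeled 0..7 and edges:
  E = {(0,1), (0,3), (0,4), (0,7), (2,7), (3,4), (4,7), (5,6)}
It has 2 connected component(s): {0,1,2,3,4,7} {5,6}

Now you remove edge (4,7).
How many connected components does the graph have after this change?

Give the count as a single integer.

Initial component count: 2
Remove (4,7): not a bridge. Count unchanged: 2.
  After removal, components: {0,1,2,3,4,7} {5,6}
New component count: 2

Answer: 2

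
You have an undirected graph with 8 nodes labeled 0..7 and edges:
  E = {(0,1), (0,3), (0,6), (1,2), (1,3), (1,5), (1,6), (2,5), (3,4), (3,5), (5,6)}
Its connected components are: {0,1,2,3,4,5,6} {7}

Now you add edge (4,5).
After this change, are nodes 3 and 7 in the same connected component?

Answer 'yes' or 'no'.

Answer: no

Derivation:
Initial components: {0,1,2,3,4,5,6} {7}
Adding edge (4,5): both already in same component {0,1,2,3,4,5,6}. No change.
New components: {0,1,2,3,4,5,6} {7}
Are 3 and 7 in the same component? no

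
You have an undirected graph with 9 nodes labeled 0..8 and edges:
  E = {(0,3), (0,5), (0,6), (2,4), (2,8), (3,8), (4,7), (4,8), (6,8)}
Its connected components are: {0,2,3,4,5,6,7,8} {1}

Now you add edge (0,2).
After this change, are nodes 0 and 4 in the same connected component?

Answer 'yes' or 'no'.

Answer: yes

Derivation:
Initial components: {0,2,3,4,5,6,7,8} {1}
Adding edge (0,2): both already in same component {0,2,3,4,5,6,7,8}. No change.
New components: {0,2,3,4,5,6,7,8} {1}
Are 0 and 4 in the same component? yes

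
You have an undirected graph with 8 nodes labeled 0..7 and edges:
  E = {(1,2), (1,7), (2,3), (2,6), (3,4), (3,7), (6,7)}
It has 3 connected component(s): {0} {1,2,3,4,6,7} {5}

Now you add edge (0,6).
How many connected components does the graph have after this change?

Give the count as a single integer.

Answer: 2

Derivation:
Initial component count: 3
Add (0,6): merges two components. Count decreases: 3 -> 2.
New component count: 2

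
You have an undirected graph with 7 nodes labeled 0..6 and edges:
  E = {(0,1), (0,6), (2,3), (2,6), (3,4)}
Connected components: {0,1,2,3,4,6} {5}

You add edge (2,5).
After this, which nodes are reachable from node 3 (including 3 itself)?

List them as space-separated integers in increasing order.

Before: nodes reachable from 3: {0,1,2,3,4,6}
Adding (2,5): merges 3's component with another. Reachability grows.
After: nodes reachable from 3: {0,1,2,3,4,5,6}

Answer: 0 1 2 3 4 5 6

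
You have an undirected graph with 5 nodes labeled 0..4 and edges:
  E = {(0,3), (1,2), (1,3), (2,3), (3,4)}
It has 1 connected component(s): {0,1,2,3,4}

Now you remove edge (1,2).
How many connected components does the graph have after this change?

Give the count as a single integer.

Initial component count: 1
Remove (1,2): not a bridge. Count unchanged: 1.
  After removal, components: {0,1,2,3,4}
New component count: 1

Answer: 1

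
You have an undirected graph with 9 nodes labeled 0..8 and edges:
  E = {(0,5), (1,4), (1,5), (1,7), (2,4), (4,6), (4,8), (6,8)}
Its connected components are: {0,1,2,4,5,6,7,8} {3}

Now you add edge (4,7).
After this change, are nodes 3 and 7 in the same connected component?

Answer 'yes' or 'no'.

Initial components: {0,1,2,4,5,6,7,8} {3}
Adding edge (4,7): both already in same component {0,1,2,4,5,6,7,8}. No change.
New components: {0,1,2,4,5,6,7,8} {3}
Are 3 and 7 in the same component? no

Answer: no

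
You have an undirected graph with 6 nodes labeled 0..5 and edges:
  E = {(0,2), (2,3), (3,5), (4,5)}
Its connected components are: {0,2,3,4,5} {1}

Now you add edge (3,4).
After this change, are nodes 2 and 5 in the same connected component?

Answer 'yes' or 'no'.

Initial components: {0,2,3,4,5} {1}
Adding edge (3,4): both already in same component {0,2,3,4,5}. No change.
New components: {0,2,3,4,5} {1}
Are 2 and 5 in the same component? yes

Answer: yes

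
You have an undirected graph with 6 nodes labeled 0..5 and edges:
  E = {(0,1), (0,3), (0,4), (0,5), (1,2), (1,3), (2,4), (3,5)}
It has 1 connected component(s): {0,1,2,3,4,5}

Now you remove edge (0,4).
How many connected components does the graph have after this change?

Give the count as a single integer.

Answer: 1

Derivation:
Initial component count: 1
Remove (0,4): not a bridge. Count unchanged: 1.
  After removal, components: {0,1,2,3,4,5}
New component count: 1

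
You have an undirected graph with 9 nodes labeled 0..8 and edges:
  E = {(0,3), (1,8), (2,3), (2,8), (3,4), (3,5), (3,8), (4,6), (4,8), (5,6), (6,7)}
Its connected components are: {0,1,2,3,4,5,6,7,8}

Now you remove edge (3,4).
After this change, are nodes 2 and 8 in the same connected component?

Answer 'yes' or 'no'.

Answer: yes

Derivation:
Initial components: {0,1,2,3,4,5,6,7,8}
Removing edge (3,4): not a bridge — component count unchanged at 1.
New components: {0,1,2,3,4,5,6,7,8}
Are 2 and 8 in the same component? yes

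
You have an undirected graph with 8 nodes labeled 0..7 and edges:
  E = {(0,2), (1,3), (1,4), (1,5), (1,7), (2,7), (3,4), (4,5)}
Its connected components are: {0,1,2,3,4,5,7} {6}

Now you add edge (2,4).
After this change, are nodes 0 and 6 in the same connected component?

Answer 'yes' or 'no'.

Answer: no

Derivation:
Initial components: {0,1,2,3,4,5,7} {6}
Adding edge (2,4): both already in same component {0,1,2,3,4,5,7}. No change.
New components: {0,1,2,3,4,5,7} {6}
Are 0 and 6 in the same component? no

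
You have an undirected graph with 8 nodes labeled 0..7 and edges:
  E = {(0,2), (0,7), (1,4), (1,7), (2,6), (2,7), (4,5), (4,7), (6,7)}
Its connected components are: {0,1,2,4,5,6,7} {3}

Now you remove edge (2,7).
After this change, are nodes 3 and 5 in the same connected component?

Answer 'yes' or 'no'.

Answer: no

Derivation:
Initial components: {0,1,2,4,5,6,7} {3}
Removing edge (2,7): not a bridge — component count unchanged at 2.
New components: {0,1,2,4,5,6,7} {3}
Are 3 and 5 in the same component? no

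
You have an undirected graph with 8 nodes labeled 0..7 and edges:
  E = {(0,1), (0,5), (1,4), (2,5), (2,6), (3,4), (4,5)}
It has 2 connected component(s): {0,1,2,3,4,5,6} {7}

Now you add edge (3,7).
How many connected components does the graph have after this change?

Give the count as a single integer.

Answer: 1

Derivation:
Initial component count: 2
Add (3,7): merges two components. Count decreases: 2 -> 1.
New component count: 1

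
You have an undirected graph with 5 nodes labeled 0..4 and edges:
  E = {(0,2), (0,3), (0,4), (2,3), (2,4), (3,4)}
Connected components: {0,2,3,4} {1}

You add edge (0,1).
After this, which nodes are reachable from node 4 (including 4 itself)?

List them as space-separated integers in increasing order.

Before: nodes reachable from 4: {0,2,3,4}
Adding (0,1): merges 4's component with another. Reachability grows.
After: nodes reachable from 4: {0,1,2,3,4}

Answer: 0 1 2 3 4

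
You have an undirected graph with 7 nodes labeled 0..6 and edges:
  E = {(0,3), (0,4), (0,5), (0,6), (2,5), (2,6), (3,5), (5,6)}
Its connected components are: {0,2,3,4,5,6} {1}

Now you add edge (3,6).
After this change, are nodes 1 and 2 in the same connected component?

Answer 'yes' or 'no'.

Answer: no

Derivation:
Initial components: {0,2,3,4,5,6} {1}
Adding edge (3,6): both already in same component {0,2,3,4,5,6}. No change.
New components: {0,2,3,4,5,6} {1}
Are 1 and 2 in the same component? no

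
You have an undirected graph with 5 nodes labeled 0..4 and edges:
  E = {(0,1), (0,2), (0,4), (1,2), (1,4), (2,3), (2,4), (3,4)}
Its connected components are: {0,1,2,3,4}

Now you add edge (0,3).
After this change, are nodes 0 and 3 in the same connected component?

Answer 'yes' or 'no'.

Initial components: {0,1,2,3,4}
Adding edge (0,3): both already in same component {0,1,2,3,4}. No change.
New components: {0,1,2,3,4}
Are 0 and 3 in the same component? yes

Answer: yes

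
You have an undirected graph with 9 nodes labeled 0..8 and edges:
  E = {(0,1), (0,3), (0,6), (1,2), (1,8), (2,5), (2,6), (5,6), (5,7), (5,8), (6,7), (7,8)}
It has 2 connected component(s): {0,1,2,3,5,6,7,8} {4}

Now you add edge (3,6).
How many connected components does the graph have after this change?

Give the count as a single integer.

Answer: 2

Derivation:
Initial component count: 2
Add (3,6): endpoints already in same component. Count unchanged: 2.
New component count: 2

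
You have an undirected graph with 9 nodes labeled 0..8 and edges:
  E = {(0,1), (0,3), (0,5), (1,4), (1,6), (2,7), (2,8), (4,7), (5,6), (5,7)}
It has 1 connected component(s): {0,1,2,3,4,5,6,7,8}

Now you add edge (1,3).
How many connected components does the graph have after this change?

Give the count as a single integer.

Answer: 1

Derivation:
Initial component count: 1
Add (1,3): endpoints already in same component. Count unchanged: 1.
New component count: 1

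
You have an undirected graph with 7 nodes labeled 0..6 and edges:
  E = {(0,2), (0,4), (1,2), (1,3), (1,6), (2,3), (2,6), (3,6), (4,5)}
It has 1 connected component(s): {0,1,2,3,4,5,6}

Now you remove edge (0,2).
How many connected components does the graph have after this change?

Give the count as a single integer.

Answer: 2

Derivation:
Initial component count: 1
Remove (0,2): it was a bridge. Count increases: 1 -> 2.
  After removal, components: {0,4,5} {1,2,3,6}
New component count: 2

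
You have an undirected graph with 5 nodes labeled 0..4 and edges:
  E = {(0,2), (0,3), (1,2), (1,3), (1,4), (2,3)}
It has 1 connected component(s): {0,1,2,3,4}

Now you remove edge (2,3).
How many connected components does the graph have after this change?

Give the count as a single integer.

Initial component count: 1
Remove (2,3): not a bridge. Count unchanged: 1.
  After removal, components: {0,1,2,3,4}
New component count: 1

Answer: 1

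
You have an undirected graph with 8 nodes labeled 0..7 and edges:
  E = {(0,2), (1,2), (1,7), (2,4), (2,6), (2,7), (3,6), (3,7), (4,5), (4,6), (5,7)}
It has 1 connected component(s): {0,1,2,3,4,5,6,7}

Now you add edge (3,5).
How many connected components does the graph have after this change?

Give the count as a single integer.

Initial component count: 1
Add (3,5): endpoints already in same component. Count unchanged: 1.
New component count: 1

Answer: 1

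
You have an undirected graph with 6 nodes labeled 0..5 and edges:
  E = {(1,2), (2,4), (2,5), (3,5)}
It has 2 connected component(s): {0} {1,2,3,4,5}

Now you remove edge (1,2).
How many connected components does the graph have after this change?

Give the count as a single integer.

Initial component count: 2
Remove (1,2): it was a bridge. Count increases: 2 -> 3.
  After removal, components: {0} {1} {2,3,4,5}
New component count: 3

Answer: 3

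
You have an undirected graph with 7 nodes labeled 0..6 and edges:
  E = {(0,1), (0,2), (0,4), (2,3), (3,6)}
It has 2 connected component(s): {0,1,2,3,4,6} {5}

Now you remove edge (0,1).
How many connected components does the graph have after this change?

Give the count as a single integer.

Answer: 3

Derivation:
Initial component count: 2
Remove (0,1): it was a bridge. Count increases: 2 -> 3.
  After removal, components: {0,2,3,4,6} {1} {5}
New component count: 3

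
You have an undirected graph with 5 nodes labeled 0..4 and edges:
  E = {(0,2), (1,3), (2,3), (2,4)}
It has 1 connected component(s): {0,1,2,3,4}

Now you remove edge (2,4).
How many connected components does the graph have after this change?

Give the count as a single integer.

Initial component count: 1
Remove (2,4): it was a bridge. Count increases: 1 -> 2.
  After removal, components: {0,1,2,3} {4}
New component count: 2

Answer: 2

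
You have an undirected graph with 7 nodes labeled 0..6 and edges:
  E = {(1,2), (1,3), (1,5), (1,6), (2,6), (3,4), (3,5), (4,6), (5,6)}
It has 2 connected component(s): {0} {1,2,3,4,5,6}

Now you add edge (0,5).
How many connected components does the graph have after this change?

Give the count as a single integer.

Answer: 1

Derivation:
Initial component count: 2
Add (0,5): merges two components. Count decreases: 2 -> 1.
New component count: 1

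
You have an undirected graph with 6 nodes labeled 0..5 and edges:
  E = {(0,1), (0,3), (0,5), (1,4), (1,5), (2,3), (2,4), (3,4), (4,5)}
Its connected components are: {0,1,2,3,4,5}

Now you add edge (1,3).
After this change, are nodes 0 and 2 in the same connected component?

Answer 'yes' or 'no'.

Initial components: {0,1,2,3,4,5}
Adding edge (1,3): both already in same component {0,1,2,3,4,5}. No change.
New components: {0,1,2,3,4,5}
Are 0 and 2 in the same component? yes

Answer: yes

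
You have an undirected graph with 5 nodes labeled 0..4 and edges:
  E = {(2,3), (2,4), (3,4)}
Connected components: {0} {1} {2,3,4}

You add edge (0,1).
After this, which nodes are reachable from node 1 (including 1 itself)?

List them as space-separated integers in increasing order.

Answer: 0 1

Derivation:
Before: nodes reachable from 1: {1}
Adding (0,1): merges 1's component with another. Reachability grows.
After: nodes reachable from 1: {0,1}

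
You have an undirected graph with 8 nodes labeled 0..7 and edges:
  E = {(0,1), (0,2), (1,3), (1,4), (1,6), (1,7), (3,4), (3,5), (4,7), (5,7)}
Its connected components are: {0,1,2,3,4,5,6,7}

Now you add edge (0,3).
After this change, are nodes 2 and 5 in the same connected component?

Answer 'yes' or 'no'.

Answer: yes

Derivation:
Initial components: {0,1,2,3,4,5,6,7}
Adding edge (0,3): both already in same component {0,1,2,3,4,5,6,7}. No change.
New components: {0,1,2,3,4,5,6,7}
Are 2 and 5 in the same component? yes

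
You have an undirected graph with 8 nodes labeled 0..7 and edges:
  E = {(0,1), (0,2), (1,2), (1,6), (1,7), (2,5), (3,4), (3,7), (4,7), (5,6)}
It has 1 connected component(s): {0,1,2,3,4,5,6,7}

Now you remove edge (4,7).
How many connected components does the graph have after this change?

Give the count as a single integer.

Initial component count: 1
Remove (4,7): not a bridge. Count unchanged: 1.
  After removal, components: {0,1,2,3,4,5,6,7}
New component count: 1

Answer: 1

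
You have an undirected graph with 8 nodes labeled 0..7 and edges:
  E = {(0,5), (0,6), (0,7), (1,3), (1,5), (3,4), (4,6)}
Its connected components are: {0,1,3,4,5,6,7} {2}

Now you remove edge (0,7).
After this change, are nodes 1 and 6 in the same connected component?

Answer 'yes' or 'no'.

Answer: yes

Derivation:
Initial components: {0,1,3,4,5,6,7} {2}
Removing edge (0,7): it was a bridge — component count 2 -> 3.
New components: {0,1,3,4,5,6} {2} {7}
Are 1 and 6 in the same component? yes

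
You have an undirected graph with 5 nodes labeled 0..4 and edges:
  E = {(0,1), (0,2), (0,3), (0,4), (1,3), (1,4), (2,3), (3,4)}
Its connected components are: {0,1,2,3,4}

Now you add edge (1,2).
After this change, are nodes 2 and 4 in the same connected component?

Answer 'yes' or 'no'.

Answer: yes

Derivation:
Initial components: {0,1,2,3,4}
Adding edge (1,2): both already in same component {0,1,2,3,4}. No change.
New components: {0,1,2,3,4}
Are 2 and 4 in the same component? yes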